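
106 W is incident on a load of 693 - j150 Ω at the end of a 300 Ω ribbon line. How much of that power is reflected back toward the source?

|Γ| = |(393 − j150)/(993 − j150)| = 0.419
|Γ|² = 0.175
P_refl = |Γ|²·P_inc = 18.6 W, P_del = (1 − |Γ|²)·P_inc = 87.4 W

P_reflected ≈ 18.6 W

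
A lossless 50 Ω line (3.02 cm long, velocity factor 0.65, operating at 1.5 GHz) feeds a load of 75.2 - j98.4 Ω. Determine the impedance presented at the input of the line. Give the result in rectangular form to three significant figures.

Z_in ≈ 11.6 + j10.4 Ω

λ = v/f = 0.65·c / 1.5 GHz = 0.13 m
βl = 2π·l/λ = 2π × 0.232 = 83.6°
tan(βl) = tan(83.6°) = 8.96
Z_in = Z_0·(Z_L + jZ_0·tanβl)/(Z_0 + jZ_L·tanβl)
     = 50·(75.2 + j350)/(932 + j674)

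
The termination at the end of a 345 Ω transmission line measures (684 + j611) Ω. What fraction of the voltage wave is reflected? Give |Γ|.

|Γ| ≈ 0.584

Γ = (Z_L − Z_0)/(Z_L + Z_0) = (339 + j611)/(1029 + j611)
|Γ| = 699/1200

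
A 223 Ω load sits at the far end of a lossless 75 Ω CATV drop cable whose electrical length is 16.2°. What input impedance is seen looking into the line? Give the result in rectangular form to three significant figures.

Z_in ≈ 138 − j97.8 Ω

tan(βl) = tan(16.2°) = 0.291
Z_in = Z_0·(Z_L + jZ_0·tanβl)/(Z_0 + jZ_L·tanβl)
     = 75·(223 + j21.8)/(75 + j64.8)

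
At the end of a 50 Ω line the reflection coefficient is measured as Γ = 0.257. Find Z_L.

Z_L = Z_0·(1 + Γ)/(1 − Γ) = 50·(1.26)/(0.743)

Z_L ≈ 84.6 Ω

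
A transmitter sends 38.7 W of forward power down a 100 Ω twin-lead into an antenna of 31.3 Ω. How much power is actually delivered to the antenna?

P_delivered ≈ 28.1 W

Γ = (31.3 − 100)/(31.3 + 100) = -0.523
|Γ|² = 0.274
P_refl = |Γ|²·P_inc = 10.6 W, P_del = (1 − |Γ|²)·P_inc = 28.1 W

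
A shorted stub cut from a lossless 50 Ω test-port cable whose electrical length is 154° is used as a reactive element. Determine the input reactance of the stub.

tan(βl) = -0.488
For a shorted stub, Z_in = jZ_0·tan(βl)

X_in ≈ -24.4 Ω (capacitive)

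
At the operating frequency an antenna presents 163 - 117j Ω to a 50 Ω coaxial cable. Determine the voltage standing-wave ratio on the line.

VSWR ≈ 5.05

Γ = (Z_L − Z_0)/(Z_L + Z_0) = (113 − j117)/(213 − j117)
|Γ| = 163/243 = 0.669
VSWR = (1 + |Γ|)/(1 − |Γ|) = 1.67/0.331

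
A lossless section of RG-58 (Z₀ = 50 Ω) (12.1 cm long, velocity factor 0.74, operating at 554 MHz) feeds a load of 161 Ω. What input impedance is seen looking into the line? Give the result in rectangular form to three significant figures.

λ = v/f = 0.74·c / 554 MHz = 0.401 m
βl = 2π·l/λ = 2π × 0.302 = 109°
tan(βl) = tan(109°) = -2.95
Z_in = Z_0·(Z_L + jZ_0·tanβl)/(Z_0 + jZ_L·tanβl)
     = 50·(161 − j148)/(50 − j476)

Z_in ≈ 17.1 + j15.1 Ω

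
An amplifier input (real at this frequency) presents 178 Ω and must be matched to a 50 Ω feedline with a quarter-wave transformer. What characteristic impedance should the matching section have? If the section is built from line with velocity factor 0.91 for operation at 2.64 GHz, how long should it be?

Z_qwt ≈ 94.3 Ω; length ≈ 2.59 cm

Z_qwt = √(Z_0·R_L) = √(50 × 178) = √8900
λ = 0.91·c/f = 0.103 m, so l = λ/4 = 0.0259 m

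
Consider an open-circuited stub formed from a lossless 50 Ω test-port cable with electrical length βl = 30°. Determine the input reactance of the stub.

X_in ≈ -86.6 Ω (capacitive)

tan(βl) = 0.577
For an open-circuited stub, Z_in = −jZ_0·cot(βl) = −jZ_0/tan(βl)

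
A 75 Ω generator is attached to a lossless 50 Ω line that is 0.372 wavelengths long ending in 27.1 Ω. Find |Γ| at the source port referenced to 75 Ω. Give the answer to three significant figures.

βl = 2π × 0.372 = 134°
tan(βl) = -1.04
Z_in = Z_0·(Z_L + jZ_0·tanβl)/(Z_0 + jZ_L·tanβl) = 42.8 − j27.8 Ω
Γ_s = (Z_in − Z_s)/(Z_in + Z_s) = (-32.2 − j27.8)/(118 − j27.8), |Γ_s| = 0.352

|Γ| ≈ 0.352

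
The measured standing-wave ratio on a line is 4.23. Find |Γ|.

|Γ| = (S − 1)/(S + 1) = (4.23 − 1)/(4.23 + 1) = 3.23/5.23

|Γ| ≈ 0.618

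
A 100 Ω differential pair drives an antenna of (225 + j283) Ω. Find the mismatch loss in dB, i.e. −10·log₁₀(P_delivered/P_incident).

mismatch loss ≈ 3.15 dB

Γ = (125 + j283)/(325 + j283), |Γ| = 0.718
|Γ|² = 0.515, so P_del/P_inc = 1 − |Γ|² = 0.485
ML = −10·log₁₀(1 − |Γ|²)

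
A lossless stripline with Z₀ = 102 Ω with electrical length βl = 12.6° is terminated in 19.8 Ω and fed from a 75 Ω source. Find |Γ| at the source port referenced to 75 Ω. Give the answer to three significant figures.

tan(βl) = 0.224
Z_in = Z_0·(Z_L + jZ_0·tanβl)/(Z_0 + jZ_L·tanβl) = 20.8 + j21.9 Ω
Γ_s = (Z_in − Z_s)/(Z_in + Z_s) = (-54.2 + j21.9)/(95.8 + j21.9), |Γ_s| = 0.596

|Γ| ≈ 0.596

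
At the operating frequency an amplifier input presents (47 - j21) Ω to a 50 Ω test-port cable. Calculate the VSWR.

VSWR ≈ 1.54

Γ = (Z_L − Z_0)/(Z_L + Z_0) = (-3 − j21)/(97 − j21)
|Γ| = 21.2/99.2 = 0.214
VSWR = (1 + |Γ|)/(1 − |Γ|) = 1.21/0.786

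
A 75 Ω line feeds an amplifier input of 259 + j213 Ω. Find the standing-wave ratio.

Γ = (Z_L − Z_0)/(Z_L + Z_0) = (184 + j213)/(334 + j213)
|Γ| = 281/396 = 0.711
VSWR = (1 + |Γ|)/(1 − |Γ|) = 1.71/0.289

VSWR ≈ 5.91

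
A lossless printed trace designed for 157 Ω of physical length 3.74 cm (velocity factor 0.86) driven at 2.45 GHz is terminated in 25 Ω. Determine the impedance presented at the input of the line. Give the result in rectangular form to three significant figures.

λ = v/f = 0.86·c / 2.45 GHz = 0.105 m
βl = 2π·l/λ = 2π × 0.355 = 128°
tan(βl) = tan(128°) = -1.29
Z_in = Z_0·(Z_L + jZ_0·tanβl)/(Z_0 + jZ_L·tanβl)
     = 157·(25 − j202)/(157 − j32.2)

Z_in ≈ 63.7 − j189 Ω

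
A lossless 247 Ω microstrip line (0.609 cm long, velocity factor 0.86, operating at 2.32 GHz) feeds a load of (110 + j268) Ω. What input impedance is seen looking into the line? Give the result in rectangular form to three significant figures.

λ = v/f = 0.86·c / 2.32 GHz = 0.111 m
βl = 2π·l/λ = 2π × 0.0548 = 19.7°
tan(βl) = tan(19.7°) = 0.358
Z_in = Z_0·(Z_L + jZ_0·tanβl)/(Z_0 + jZ_L·tanβl)
     = 247·(110 + j357)/(151 + j39.4)

Z_in ≈ 311 + j502 Ω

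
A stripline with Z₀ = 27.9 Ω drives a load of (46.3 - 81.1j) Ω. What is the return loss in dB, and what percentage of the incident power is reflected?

RL ≈ 2.42 dB; 57.2% of incident power reflected

Γ = (18.4 − j81.1)/(74.2 − j81.1), |Γ| = 0.757
RL = −20·log₁₀(0.757) = 2.42 dB
P_refl/P_inc = |Γ|² = 0.572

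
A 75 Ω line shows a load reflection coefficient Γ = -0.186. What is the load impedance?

Z_L ≈ 51.5 Ω

Z_L = Z_0·(1 + Γ)/(1 − Γ) = 75·(0.814)/(1.19)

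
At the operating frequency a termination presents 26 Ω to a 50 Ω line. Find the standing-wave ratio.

VSWR ≈ 1.92

Γ = (26 − 50)/(26 + 50) = -0.316
VSWR = (1 + 0.316)/(1 − 0.316)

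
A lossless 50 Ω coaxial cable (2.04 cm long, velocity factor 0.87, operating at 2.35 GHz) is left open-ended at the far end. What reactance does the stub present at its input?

λ = v/f = 0.87·c / 2.35 GHz = 0.111 m
βl = 2π·l/λ = 2π × 0.184 = 66.1°
tan(βl) = 2.26
For an open-ended stub, Z_in = −jZ_0·cot(βl) = −jZ_0/tan(βl)

X_in ≈ -22.1 Ω (capacitive)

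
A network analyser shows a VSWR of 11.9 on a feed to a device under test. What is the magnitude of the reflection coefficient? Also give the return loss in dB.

|Γ| = (S − 1)/(S + 1) = (11.9 − 1)/(11.9 + 1) = 10.9/12.9
RL = −20·log₁₀|Γ| = −20·log₁₀(0.845)

|Γ| ≈ 0.845; return loss ≈ 1.46 dB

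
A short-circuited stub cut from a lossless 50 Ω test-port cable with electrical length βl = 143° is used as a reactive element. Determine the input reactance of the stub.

tan(βl) = -0.754
For a short-circuited stub, Z_in = jZ_0·tan(βl)

X_in ≈ -37.7 Ω (capacitive)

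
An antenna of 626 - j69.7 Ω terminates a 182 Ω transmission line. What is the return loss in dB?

Γ = (444 − j69.7)/(808 − j69.7), |Γ| = 0.554
RL = −20·log₁₀|Γ| = −20·log₁₀(0.554)

RL ≈ 5.13 dB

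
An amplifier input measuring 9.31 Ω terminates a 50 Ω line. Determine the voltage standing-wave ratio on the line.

VSWR ≈ 5.37

For a purely resistive load, VSWR = R_L/Z_0 or Z_0/R_L (whichever > 1) = 50/9.31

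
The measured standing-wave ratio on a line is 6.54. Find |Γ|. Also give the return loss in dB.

|Γ| = (S − 1)/(S + 1) = (6.54 − 1)/(6.54 + 1) = 5.54/7.54
RL = −20·log₁₀|Γ| = −20·log₁₀(0.735)

|Γ| ≈ 0.735; return loss ≈ 2.68 dB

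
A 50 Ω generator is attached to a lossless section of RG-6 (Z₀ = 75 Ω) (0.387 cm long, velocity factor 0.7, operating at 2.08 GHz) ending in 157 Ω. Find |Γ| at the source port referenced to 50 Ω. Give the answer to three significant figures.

|Γ| ≈ 0.507

λ = v/f = 0.7·c / 2.08 GHz = 0.101 m
βl = 2π·l/λ = 2π × 0.0383 = 13.8°
tan(βl) = 0.246
Z_in = Z_0·(Z_L + jZ_0·tanβl)/(Z_0 + jZ_L·tanβl) = 132 − j49.3 Ω
Γ_s = (Z_in − Z_s)/(Z_in + Z_s) = (81.7 − j49.3)/(182 − j49.3), |Γ_s| = 0.507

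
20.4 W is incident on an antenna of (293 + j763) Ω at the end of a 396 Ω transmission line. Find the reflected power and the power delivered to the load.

P_reflected ≈ 11.4 W; P_delivered ≈ 8.96 W

|Γ| = |(-103 + j763)/(689 + j763)| = 0.749
|Γ|² = 0.561
P_refl = |Γ|²·P_inc = 11.4 W, P_del = (1 − |Γ|²)·P_inc = 8.96 W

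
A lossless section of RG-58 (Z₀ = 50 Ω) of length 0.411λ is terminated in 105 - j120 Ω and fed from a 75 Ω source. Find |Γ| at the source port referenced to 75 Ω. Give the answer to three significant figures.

βl = 2π × 0.411 = 148°
tan(βl) = -0.626
Z_in = Z_0·(Z_L + jZ_0·tanβl)/(Z_0 + jZ_L·tanβl) = 73.8 + j108 Ω
Γ_s = (Z_in − Z_s)/(Z_in + Z_s) = (-1.17 + j108)/(149 + j108), |Γ_s| = 0.588

|Γ| ≈ 0.588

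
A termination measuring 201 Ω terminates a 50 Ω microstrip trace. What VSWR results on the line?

Γ = (201 − 50)/(201 + 50) = 0.602
VSWR = (1 + 0.602)/(1 − 0.602)

VSWR ≈ 4.02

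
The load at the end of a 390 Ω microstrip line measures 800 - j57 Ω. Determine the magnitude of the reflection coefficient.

Γ = (Z_L − Z_0)/(Z_L + Z_0) = (410 − j57)/(1190 − j57)
|Γ| = 414/1190

|Γ| ≈ 0.347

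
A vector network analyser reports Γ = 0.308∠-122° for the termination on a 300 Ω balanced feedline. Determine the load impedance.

Z_L ≈ 191 − j110 Ω

Z_L = Z_0·(1 + Γ)/(1 − Γ) = 300·(0.837 − j0.261)/(1.16 + j0.261)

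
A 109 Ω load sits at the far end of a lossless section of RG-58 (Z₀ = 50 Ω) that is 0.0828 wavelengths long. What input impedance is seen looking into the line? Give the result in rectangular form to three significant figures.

Z_in ≈ 56.6 − j42 Ω

βl = 2π × 0.0828 = 29.8°
tan(βl) = tan(29.8°) = 0.573
Z_in = Z_0·(Z_L + jZ_0·tanβl)/(Z_0 + jZ_L·tanβl)
     = 50·(109 + j28.6)/(50 + j62.4)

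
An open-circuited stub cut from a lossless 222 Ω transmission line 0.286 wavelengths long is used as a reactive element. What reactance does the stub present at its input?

βl = 2π × 0.286 = 103°
tan(βl) = -4.35
For an open-circuited stub, Z_in = −jZ_0·cot(βl) = −jZ_0/tan(βl)

X_in ≈ 51.1 Ω (inductive)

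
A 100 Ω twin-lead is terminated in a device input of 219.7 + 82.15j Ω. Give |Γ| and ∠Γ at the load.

Γ ≈ 0.44 ∠ 20.1°

Γ = (Z_L − Z_0)/(Z_L + Z_0) = (119.7 + j82.15)/(319.7 + j82.15)
|Γ| = 145/330 = 0.44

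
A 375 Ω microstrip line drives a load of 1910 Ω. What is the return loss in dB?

Γ = (1910 − 375)/(1910 + 375) = 0.672
RL = −20·log₁₀|Γ| = −20·log₁₀(0.672)

RL ≈ 3.46 dB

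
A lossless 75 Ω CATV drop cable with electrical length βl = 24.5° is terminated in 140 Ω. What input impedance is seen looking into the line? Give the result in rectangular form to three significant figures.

tan(βl) = tan(24.5°) = 0.456
Z_in = Z_0·(Z_L + jZ_0·tanβl)/(Z_0 + jZ_L·tanβl)
     = 75·(140 + j34.2)/(75 + j63.8)

Z_in ≈ 98.1 − j49.3 Ω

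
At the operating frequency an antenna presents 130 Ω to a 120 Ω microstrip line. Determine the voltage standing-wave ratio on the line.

Γ = (130 − 120)/(130 + 120) = 0.04
VSWR = (1 + 0.04)/(1 − 0.04)

VSWR ≈ 1.08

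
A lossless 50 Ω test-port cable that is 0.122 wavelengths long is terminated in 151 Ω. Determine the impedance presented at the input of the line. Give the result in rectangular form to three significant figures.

Z_in ≈ 30.8 − j41.3 Ω

βl = 2π × 0.122 = 43.9°
tan(βl) = tan(43.9°) = 0.963
Z_in = Z_0·(Z_L + jZ_0·tanβl)/(Z_0 + jZ_L·tanβl)
     = 50·(151 + j48.1)/(50 + j145)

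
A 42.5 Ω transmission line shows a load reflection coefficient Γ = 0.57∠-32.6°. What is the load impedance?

Z_L = Z_0·(1 + Γ)/(1 − Γ) = 42.5·(1.48 − j0.307)/(0.52 + j0.307)

Z_L ≈ 78.7 − j71.6 Ω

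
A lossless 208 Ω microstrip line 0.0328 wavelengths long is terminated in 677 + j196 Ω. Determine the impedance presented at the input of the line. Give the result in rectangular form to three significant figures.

Z_in ≈ 638 − j242 Ω

βl = 2π × 0.0328 = 11.8°
tan(βl) = tan(11.8°) = 0.209
Z_in = Z_0·(Z_L + jZ_0·tanβl)/(Z_0 + jZ_L·tanβl)
     = 208·(677 + j239)/(167 + j142)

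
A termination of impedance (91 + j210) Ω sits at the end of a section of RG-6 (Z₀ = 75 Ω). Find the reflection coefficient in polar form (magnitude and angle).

Γ = (Z_L − Z_0)/(Z_L + Z_0) = (16 + j210)/(166 + j210)
|Γ| = 211/268 = 0.787

Γ ≈ 0.787 ∠ 34°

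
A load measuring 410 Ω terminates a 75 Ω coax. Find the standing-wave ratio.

Γ = (410 − 75)/(410 + 75) = 0.691
VSWR = (1 + 0.691)/(1 − 0.691)

VSWR ≈ 5.47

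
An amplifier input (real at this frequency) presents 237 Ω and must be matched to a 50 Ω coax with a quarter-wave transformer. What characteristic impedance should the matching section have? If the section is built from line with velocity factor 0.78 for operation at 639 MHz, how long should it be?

Z_qwt ≈ 109 Ω; length ≈ 9.15 cm

Z_qwt = √(Z_0·R_L) = √(50 × 237) = √11850
λ = 0.78·c/f = 0.366 m, so l = λ/4 = 0.0915 m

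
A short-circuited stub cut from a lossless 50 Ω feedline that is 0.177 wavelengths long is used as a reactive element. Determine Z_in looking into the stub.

βl = 2π × 0.177 = 63.7°
tan(βl) = 2.03
For a short-circuited stub, Z_in = jZ_0·tan(βl)

Z_in ≈ +j101 Ω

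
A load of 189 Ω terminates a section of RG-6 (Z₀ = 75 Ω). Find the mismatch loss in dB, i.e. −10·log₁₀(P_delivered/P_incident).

Γ = (189 − 75)/(189 + 75) = 0.432
|Γ|² = 0.186, so P_del/P_inc = 1 − |Γ|² = 0.814
ML = −10·log₁₀(1 − |Γ|²)

mismatch loss ≈ 0.896 dB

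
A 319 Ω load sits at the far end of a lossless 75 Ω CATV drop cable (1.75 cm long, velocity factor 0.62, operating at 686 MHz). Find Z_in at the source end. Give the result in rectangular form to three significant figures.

Z_in ≈ 87.2 − j127 Ω

λ = v/f = 0.62·c / 686 MHz = 0.271 m
βl = 2π·l/λ = 2π × 0.0645 = 23.2°
tan(βl) = tan(23.2°) = 0.429
Z_in = Z_0·(Z_L + jZ_0·tanβl)/(Z_0 + jZ_L·tanβl)
     = 75·(319 + j32.2)/(75 + j137)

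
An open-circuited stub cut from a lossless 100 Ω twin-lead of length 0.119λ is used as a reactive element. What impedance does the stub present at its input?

Z_in ≈ −j108 Ω

βl = 2π × 0.119 = 42.8°
tan(βl) = 0.927
For an open-circuited stub, Z_in = −jZ_0·cot(βl) = −jZ_0/tan(βl)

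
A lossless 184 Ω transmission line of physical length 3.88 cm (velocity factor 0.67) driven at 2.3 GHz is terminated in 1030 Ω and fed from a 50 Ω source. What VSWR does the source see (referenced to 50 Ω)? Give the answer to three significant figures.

λ = v/f = 0.67·c / 2.3 GHz = 0.0874 m
βl = 2π·l/λ = 2π × 0.444 = 160°
tan(βl) = -0.367
Z_in = Z_0·(Z_L + jZ_0·tanβl)/(Z_0 + jZ_L·tanβl) = 224 + j392 Ω
Γ_s = (Z_in − Z_s)/(Z_in + Z_s) = (174 + j392)/(274 + j392), |Γ_s| = 0.897
VSWR = (1 + |Γ_s|)/(1 − |Γ_s|)

VSWR ≈ 18.4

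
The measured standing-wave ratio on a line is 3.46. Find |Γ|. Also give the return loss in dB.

|Γ| = (S − 1)/(S + 1) = (3.46 − 1)/(3.46 + 1) = 2.46/4.46
RL = −20·log₁₀|Γ| = −20·log₁₀(0.552)

|Γ| ≈ 0.552; return loss ≈ 5.17 dB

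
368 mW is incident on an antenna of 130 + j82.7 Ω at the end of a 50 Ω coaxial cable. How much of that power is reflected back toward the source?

|Γ| = |(80 + j82.7)/(180 + j82.7)| = 0.581
|Γ|² = 0.337
P_refl = |Γ|²·P_inc = 124 mW, P_del = (1 − |Γ|²)·P_inc = 244 mW

P_reflected ≈ 124 mW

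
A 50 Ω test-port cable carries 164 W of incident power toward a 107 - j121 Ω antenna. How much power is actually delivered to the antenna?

|Γ| = |(57 − j121)/(157 − j121)| = 0.675
|Γ|² = 0.455
P_refl = |Γ|²·P_inc = 74.7 W, P_del = (1 − |Γ|²)·P_inc = 89.3 W

P_delivered ≈ 89.3 W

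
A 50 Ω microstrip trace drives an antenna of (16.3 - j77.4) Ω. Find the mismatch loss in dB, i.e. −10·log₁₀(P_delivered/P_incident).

Γ = (-33.7 − j77.4)/(66.3 − j77.4), |Γ| = 0.828
|Γ|² = 0.686, so P_del/P_inc = 1 − |Γ|² = 0.314
ML = −10·log₁₀(1 − |Γ|²)

mismatch loss ≈ 5.03 dB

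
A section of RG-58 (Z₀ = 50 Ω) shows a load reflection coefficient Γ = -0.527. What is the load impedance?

Z_L ≈ 15.5 Ω

Z_L = Z_0·(1 + Γ)/(1 − Γ) = 50·(0.473)/(1.53)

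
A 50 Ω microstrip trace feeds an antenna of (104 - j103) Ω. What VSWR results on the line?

VSWR ≈ 4.37

Γ = (Z_L − Z_0)/(Z_L + Z_0) = (54 − j103)/(154 − j103)
|Γ| = 116/185 = 0.628
VSWR = (1 + |Γ|)/(1 − |Γ|) = 1.63/0.372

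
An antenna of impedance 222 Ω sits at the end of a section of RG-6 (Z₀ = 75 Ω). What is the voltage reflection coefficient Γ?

Γ = 0.495

Γ = (Z_L − Z_0)/(Z_L + Z_0) = (222 − 75)/(222 + 75) = 147/297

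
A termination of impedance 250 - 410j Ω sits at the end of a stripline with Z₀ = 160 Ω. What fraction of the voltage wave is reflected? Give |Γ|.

|Γ| ≈ 0.724

Γ = (Z_L − Z_0)/(Z_L + Z_0) = (90 − j410)/(410 − j410)
|Γ| = 420/580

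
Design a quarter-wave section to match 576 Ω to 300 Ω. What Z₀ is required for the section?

Z_qwt ≈ 416 Ω

Z_qwt = √(Z_0·R_L) = √(300 × 576) = √172800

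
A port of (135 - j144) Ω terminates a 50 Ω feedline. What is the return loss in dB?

RL ≈ 2.94 dB

Γ = (85 − j144)/(185 − j144), |Γ| = 0.713
RL = −20·log₁₀|Γ| = −20·log₁₀(0.713)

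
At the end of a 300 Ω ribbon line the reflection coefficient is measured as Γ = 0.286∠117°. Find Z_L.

Z_L ≈ 205 + j114 Ω

Z_L = Z_0·(1 + Γ)/(1 − Γ) = 300·(0.87 + j0.255)/(1.13 − j0.255)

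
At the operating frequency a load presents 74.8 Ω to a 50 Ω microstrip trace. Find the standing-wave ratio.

VSWR ≈ 1.5

Γ = (74.8 − 50)/(74.8 + 50) = 0.199
VSWR = (1 + 0.199)/(1 − 0.199)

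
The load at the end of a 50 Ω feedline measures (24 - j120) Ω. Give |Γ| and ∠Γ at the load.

Γ = (Z_L − Z_0)/(Z_L + Z_0) = (-26 − j120)/(74 − j120)
|Γ| = 123/141 = 0.871

Γ ≈ 0.871 ∠ -43.9°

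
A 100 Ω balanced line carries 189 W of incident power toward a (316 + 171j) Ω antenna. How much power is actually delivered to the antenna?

|Γ| = |(216 + j171)/(416 + j171)| = 0.613
|Γ|² = 0.375
P_refl = |Γ|²·P_inc = 70.9 W, P_del = (1 − |Γ|²)·P_inc = 118 W

P_delivered ≈ 118 W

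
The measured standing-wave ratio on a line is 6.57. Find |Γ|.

|Γ| ≈ 0.736

|Γ| = (S − 1)/(S + 1) = (6.57 − 1)/(6.57 + 1) = 5.57/7.57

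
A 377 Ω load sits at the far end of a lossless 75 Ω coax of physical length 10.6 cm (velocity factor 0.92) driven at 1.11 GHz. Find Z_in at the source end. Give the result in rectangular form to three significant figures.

λ = v/f = 0.92·c / 1.11 GHz = 0.249 m
βl = 2π·l/λ = 2π × 0.426 = 153°
tan(βl) = tan(153°) = -0.499
Z_in = Z_0·(Z_L + jZ_0·tanβl)/(Z_0 + jZ_L·tanβl)
     = 75·(377 − j37.4)/(75 − j188)

Z_in ≈ 64.5 + j125 Ω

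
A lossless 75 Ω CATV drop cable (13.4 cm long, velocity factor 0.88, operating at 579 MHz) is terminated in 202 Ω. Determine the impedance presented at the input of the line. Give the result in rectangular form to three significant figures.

Z_in ≈ 29.7 + j18.1 Ω

λ = v/f = 0.88·c / 579 MHz = 0.456 m
βl = 2π·l/λ = 2π × 0.294 = 106°
tan(βl) = tan(106°) = -3.53
Z_in = Z_0·(Z_L + jZ_0·tanβl)/(Z_0 + jZ_L·tanβl)
     = 75·(202 − j265)/(75 − j714)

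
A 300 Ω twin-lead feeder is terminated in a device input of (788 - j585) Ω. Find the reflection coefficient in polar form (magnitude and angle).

Γ = (Z_L − Z_0)/(Z_L + Z_0) = (488 − j585)/(1088 − j585)
|Γ| = 762/1240 = 0.617

Γ ≈ 0.617 ∠ -21.9°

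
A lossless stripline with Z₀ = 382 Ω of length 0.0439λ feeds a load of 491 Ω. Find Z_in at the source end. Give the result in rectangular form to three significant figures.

βl = 2π × 0.0439 = 15.8°
tan(βl) = tan(15.8°) = 0.283
Z_in = Z_0·(Z_L + jZ_0·tanβl)/(Z_0 + jZ_L·tanβl)
     = 382·(491 + j108)/(382 + j139)

Z_in ≈ 468 − j62.3 Ω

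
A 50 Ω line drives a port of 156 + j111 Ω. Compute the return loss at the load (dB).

RL ≈ 3.66 dB

Γ = (106 + j111)/(206 + j111), |Γ| = 0.656
RL = −20·log₁₀|Γ| = −20·log₁₀(0.656)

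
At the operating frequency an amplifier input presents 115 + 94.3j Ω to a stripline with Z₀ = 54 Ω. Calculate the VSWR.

Γ = (Z_L − Z_0)/(Z_L + Z_0) = (61 + j94.3)/(169 + j94.3)
|Γ| = 112/194 = 0.58
VSWR = (1 + |Γ|)/(1 − |Γ|) = 1.58/0.42

VSWR ≈ 3.77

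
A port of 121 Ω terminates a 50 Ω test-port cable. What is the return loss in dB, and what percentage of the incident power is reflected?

RL ≈ 7.63 dB; 17.2% of incident power reflected

Γ = (121 − 50)/(121 + 50) = 0.415
RL = −20·log₁₀(0.415) = 7.63 dB
P_refl/P_inc = |Γ|² = 0.172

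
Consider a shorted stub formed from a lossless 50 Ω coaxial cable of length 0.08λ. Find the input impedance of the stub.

Z_in ≈ +j27.5 Ω

βl = 2π × 0.08 = 28.8°
tan(βl) = 0.55
For a shorted stub, Z_in = jZ_0·tan(βl)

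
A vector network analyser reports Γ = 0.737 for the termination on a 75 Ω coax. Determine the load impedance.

Z_L ≈ 495 Ω

Z_L = Z_0·(1 + Γ)/(1 − Γ) = 75·(1.74)/(0.263)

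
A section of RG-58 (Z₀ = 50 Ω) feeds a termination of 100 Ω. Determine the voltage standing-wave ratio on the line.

Γ = (100 − 50)/(100 + 50) = 0.333
VSWR = (1 + 0.333)/(1 − 0.333)

VSWR ≈ 2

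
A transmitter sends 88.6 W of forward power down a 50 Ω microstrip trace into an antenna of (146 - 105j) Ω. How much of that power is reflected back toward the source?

|Γ| = |(96 − j105)/(196 − j105)| = 0.64
|Γ|² = 0.409
P_refl = |Γ|²·P_inc = 36.3 W, P_del = (1 − |Γ|²)·P_inc = 52.3 W

P_reflected ≈ 36.3 W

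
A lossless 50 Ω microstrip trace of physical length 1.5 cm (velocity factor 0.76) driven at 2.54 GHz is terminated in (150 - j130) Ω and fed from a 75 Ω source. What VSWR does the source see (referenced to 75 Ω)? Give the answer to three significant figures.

VSWR ≈ 7.58

λ = v/f = 0.76·c / 2.54 GHz = 0.0898 m
βl = 2π·l/λ = 2π × 0.167 = 60.2°
tan(βl) = 1.74
Z_in = Z_0·(Z_L + jZ_0·tanβl)/(Z_0 + jZ_L·tanβl) = 10.5 − j17.6 Ω
Γ_s = (Z_in − Z_s)/(Z_in + Z_s) = (-64.5 − j17.6)/(85.5 − j17.6), |Γ_s| = 0.767
VSWR = (1 + |Γ_s|)/(1 − |Γ_s|)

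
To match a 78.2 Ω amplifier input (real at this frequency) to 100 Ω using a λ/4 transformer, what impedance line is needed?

Z_qwt ≈ 88.4 Ω

Z_qwt = √(Z_0·R_L) = √(100 × 78.2) = √7820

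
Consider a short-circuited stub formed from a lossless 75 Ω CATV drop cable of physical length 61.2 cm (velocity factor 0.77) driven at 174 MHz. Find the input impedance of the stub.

Z_in ≈ −j18.8 Ω

λ = v/f = 0.77·c / 174 MHz = 1.33 m
βl = 2π·l/λ = 2π × 0.461 = 166°
tan(βl) = -0.25
For a short-circuited stub, Z_in = jZ_0·tan(βl)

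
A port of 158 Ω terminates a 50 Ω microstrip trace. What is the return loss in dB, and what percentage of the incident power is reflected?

RL ≈ 5.69 dB; 27% of incident power reflected

Γ = (158 − 50)/(158 + 50) = 0.519
RL = −20·log₁₀(0.519) = 5.69 dB
P_refl/P_inc = |Γ|² = 0.27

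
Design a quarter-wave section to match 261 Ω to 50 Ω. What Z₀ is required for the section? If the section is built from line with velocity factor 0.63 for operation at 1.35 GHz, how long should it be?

Z_qwt ≈ 114 Ω; length ≈ 3.5 cm

Z_qwt = √(Z_0·R_L) = √(50 × 261) = √13050
λ = 0.63·c/f = 0.14 m, so l = λ/4 = 0.035 m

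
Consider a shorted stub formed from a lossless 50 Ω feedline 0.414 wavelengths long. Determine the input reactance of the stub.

X_in ≈ -30 Ω (capacitive)

βl = 2π × 0.414 = 149°
tan(βl) = -0.6
For a shorted stub, Z_in = jZ_0·tan(βl)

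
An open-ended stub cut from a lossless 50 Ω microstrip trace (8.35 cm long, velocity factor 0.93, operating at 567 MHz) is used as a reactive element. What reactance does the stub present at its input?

X_in ≈ -27.6 Ω (capacitive)

λ = v/f = 0.93·c / 567 MHz = 0.492 m
βl = 2π·l/λ = 2π × 0.17 = 61.1°
tan(βl) = 1.81
For an open-ended stub, Z_in = −jZ_0·cot(βl) = −jZ_0/tan(βl)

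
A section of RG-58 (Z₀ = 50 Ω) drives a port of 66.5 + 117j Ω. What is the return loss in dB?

RL ≈ 2.91 dB

Γ = (16.5 + j117)/(116.5 + j117), |Γ| = 0.716
RL = −20·log₁₀|Γ| = −20·log₁₀(0.716)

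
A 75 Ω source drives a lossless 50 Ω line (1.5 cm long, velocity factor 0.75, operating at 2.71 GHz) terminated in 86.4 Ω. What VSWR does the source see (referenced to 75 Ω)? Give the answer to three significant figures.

λ = v/f = 0.75·c / 2.71 GHz = 0.083 m
βl = 2π·l/λ = 2π × 0.181 = 65°
tan(βl) = 2.15
Z_in = Z_0·(Z_L + jZ_0·tanβl)/(Z_0 + jZ_L·tanβl) = 32.8 − j14.4 Ω
Γ_s = (Z_in − Z_s)/(Z_in + Z_s) = (-42.2 − j14.4)/(108 − j14.4), |Γ_s| = 0.41
VSWR = (1 + |Γ_s|)/(1 − |Γ_s|)

VSWR ≈ 2.39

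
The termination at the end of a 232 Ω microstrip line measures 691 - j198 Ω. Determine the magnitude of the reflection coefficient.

Γ = (Z_L − Z_0)/(Z_L + Z_0) = (459 − j198)/(923 − j198)
|Γ| = 500/944

|Γ| ≈ 0.53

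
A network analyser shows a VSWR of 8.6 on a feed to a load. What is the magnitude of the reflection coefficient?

|Γ| ≈ 0.792

|Γ| = (S − 1)/(S + 1) = (8.6 − 1)/(8.6 + 1) = 7.6/9.6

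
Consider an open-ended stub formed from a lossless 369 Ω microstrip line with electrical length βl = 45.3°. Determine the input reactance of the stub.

X_in ≈ -365 Ω (capacitive)

tan(βl) = 1.01
For an open-ended stub, Z_in = −jZ_0·cot(βl) = −jZ_0/tan(βl)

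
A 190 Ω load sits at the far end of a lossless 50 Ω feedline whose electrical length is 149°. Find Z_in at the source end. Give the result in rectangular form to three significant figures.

Z_in ≈ 41.6 + j65 Ω

tan(βl) = tan(149°) = -0.601
Z_in = Z_0·(Z_L + jZ_0·tanβl)/(Z_0 + jZ_L·tanβl)
     = 50·(190 − j30)/(50 − j114)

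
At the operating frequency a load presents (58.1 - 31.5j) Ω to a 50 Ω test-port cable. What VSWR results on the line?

VSWR ≈ 1.81

Γ = (Z_L − Z_0)/(Z_L + Z_0) = (8.1 − j31.5)/(108.1 − j31.5)
|Γ| = 32.5/113 = 0.289
VSWR = (1 + |Γ|)/(1 − |Γ|) = 1.29/0.711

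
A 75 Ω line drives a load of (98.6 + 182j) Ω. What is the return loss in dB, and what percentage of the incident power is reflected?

RL ≈ 2.74 dB; 53.2% of incident power reflected

Γ = (23.6 + j182)/(173.6 + j182), |Γ| = 0.73
RL = −20·log₁₀(0.73) = 2.74 dB
P_refl/P_inc = |Γ|² = 0.532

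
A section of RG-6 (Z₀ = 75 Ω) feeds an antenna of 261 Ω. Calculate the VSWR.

For a purely resistive load, VSWR = R_L/Z_0 or Z_0/R_L (whichever > 1) = 261/75

VSWR ≈ 3.48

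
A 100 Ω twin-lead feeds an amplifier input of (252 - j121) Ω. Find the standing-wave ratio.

VSWR ≈ 3.18

Γ = (Z_L − Z_0)/(Z_L + Z_0) = (152 − j121)/(352 − j121)
|Γ| = 194/372 = 0.522
VSWR = (1 + |Γ|)/(1 − |Γ|) = 1.52/0.478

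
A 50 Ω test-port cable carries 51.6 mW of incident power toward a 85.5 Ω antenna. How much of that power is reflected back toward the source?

Γ = (85.5 − 50)/(85.5 + 50) = 0.262
|Γ|² = 0.0686
P_refl = |Γ|²·P_inc = 3.54 mW, P_del = (1 − |Γ|²)·P_inc = 48.1 mW

P_reflected ≈ 3.54 mW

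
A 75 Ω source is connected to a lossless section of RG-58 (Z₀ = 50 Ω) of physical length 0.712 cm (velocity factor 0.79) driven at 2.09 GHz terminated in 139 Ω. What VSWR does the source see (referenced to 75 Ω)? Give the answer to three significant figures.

VSWR ≈ 2.25

λ = v/f = 0.79·c / 2.09 GHz = 0.113 m
βl = 2π·l/λ = 2π × 0.0628 = 22.6°
tan(βl) = 0.416
Z_in = Z_0·(Z_L + jZ_0·tanβl)/(Z_0 + jZ_L·tanβl) = 69.7 − j59.9 Ω
Γ_s = (Z_in − Z_s)/(Z_in + Z_s) = (-5.29 − j59.9)/(145 − j59.9), |Γ_s| = 0.384
VSWR = (1 + |Γ_s|)/(1 − |Γ_s|)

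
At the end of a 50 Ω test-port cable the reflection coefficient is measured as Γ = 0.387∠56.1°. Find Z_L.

Z_L ≈ 59.2 + j44.7 Ω

Z_L = Z_0·(1 + Γ)/(1 − Γ) = 50·(1.22 + j0.321)/(0.784 − j0.321)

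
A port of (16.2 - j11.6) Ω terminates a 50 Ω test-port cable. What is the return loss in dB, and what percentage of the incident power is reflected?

Γ = (-33.8 − j11.6)/(66.2 − j11.6), |Γ| = 0.532
RL = −20·log₁₀(0.532) = 5.49 dB
P_refl/P_inc = |Γ|² = 0.283

RL ≈ 5.49 dB; 28.3% of incident power reflected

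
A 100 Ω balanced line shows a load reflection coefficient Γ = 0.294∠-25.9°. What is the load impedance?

Z_L = Z_0·(1 + Γ)/(1 − Γ) = 100·(1.26 − j0.128)/(0.736 + j0.128)

Z_L ≈ 164 − j46.1 Ω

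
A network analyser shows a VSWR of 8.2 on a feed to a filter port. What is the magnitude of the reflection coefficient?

|Γ| ≈ 0.783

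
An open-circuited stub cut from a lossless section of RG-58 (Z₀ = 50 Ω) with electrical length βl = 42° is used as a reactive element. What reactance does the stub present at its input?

X_in ≈ -55.5 Ω (capacitive)

tan(βl) = 0.9
For an open-circuited stub, Z_in = −jZ_0·cot(βl) = −jZ_0/tan(βl)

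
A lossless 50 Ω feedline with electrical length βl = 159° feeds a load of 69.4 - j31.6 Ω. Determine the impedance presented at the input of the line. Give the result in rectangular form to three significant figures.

tan(βl) = tan(159°) = -0.384
Z_in = Z_0·(Z_L + jZ_0·tanβl)/(Z_0 + jZ_L·tanβl)
     = 50·(69.4 − j50.8)/(37.9 − j26.6)

Z_in ≈ 92.9 − j1.74 Ω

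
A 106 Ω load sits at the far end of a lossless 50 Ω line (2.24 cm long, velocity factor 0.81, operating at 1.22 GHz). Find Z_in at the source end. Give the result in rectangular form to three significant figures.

λ = v/f = 0.81·c / 1.22 GHz = 0.199 m
βl = 2π·l/λ = 2π × 0.112 = 40.5°
tan(βl) = tan(40.5°) = 0.854
Z_in = Z_0·(Z_L + jZ_0·tanβl)/(Z_0 + jZ_L·tanβl)
     = 50·(106 + j42.7)/(50 + j90.5)

Z_in ≈ 42.9 − j34.9 Ω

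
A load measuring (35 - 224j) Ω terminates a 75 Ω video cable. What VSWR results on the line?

VSWR ≈ 21.7

Γ = (Z_L − Z_0)/(Z_L + Z_0) = (-40 − j224)/(110 − j224)
|Γ| = 228/250 = 0.912
VSWR = (1 + |Γ|)/(1 − |Γ|) = 1.91/0.0882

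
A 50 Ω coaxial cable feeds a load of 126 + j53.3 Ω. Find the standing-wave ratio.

VSWR ≈ 3.04

Γ = (Z_L − Z_0)/(Z_L + Z_0) = (76 + j53.3)/(176 + j53.3)
|Γ| = 92.8/184 = 0.505
VSWR = (1 + |Γ|)/(1 − |Γ|) = 1.5/0.495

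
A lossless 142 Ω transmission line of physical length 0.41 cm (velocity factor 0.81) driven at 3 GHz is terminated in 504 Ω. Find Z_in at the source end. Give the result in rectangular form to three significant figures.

Z_in ≈ 236 − j229 Ω

λ = v/f = 0.81·c / 3 GHz = 0.081 m
βl = 2π·l/λ = 2π × 0.0506 = 18.2°
tan(βl) = tan(18.2°) = 0.329
Z_in = Z_0·(Z_L + jZ_0·tanβl)/(Z_0 + jZ_L·tanβl)
     = 142·(504 + j46.7)/(142 + j166)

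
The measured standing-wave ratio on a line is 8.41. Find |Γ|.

|Γ| = (S − 1)/(S + 1) = (8.41 − 1)/(8.41 + 1) = 7.41/9.41

|Γ| ≈ 0.787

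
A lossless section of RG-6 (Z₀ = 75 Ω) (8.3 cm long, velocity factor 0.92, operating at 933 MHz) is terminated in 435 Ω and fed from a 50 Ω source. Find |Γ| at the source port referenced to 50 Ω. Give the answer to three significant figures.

λ = v/f = 0.92·c / 933 MHz = 0.296 m
βl = 2π·l/λ = 2π × 0.281 = 101°
tan(βl) = -5.14
Z_in = Z_0·(Z_L + jZ_0·tanβl)/(Z_0 + jZ_L·tanβl) = 13.4 + j14.1 Ω
Γ_s = (Z_in − Z_s)/(Z_in + Z_s) = (-36.6 + j14.1)/(63.4 + j14.1), |Γ_s| = 0.604

|Γ| ≈ 0.604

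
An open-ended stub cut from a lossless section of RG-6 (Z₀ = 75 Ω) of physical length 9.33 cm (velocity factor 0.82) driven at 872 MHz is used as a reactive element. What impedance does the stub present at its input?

λ = v/f = 0.82·c / 872 MHz = 0.282 m
βl = 2π·l/λ = 2π × 0.331 = 119°
tan(βl) = -1.8
For an open-ended stub, Z_in = −jZ_0·cot(βl) = −jZ_0/tan(βl)

Z_in ≈ +j41.7 Ω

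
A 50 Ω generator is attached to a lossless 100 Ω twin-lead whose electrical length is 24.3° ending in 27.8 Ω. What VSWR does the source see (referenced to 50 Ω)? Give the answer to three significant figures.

VSWR ≈ 2.85

tan(βl) = 0.452
Z_in = Z_0·(Z_L + jZ_0·tanβl)/(Z_0 + jZ_L·tanβl) = 32.9 + j41 Ω
Γ_s = (Z_in − Z_s)/(Z_in + Z_s) = (-17.1 + j41)/(82.9 + j41), |Γ_s| = 0.48
VSWR = (1 + |Γ_s|)/(1 − |Γ_s|)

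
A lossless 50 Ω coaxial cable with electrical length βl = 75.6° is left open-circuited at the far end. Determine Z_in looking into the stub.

Z_in ≈ −j12.8 Ω

tan(βl) = 3.89
For an open-circuited stub, Z_in = −jZ_0·cot(βl) = −jZ_0/tan(βl)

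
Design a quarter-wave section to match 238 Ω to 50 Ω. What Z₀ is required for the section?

Z_qwt ≈ 109 Ω

Z_qwt = √(Z_0·R_L) = √(50 × 238) = √11900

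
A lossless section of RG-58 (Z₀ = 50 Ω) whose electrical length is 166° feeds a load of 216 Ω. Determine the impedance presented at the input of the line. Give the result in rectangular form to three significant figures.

tan(βl) = tan(166°) = -0.249
Z_in = Z_0·(Z_L + jZ_0·tanβl)/(Z_0 + jZ_L·tanβl)
     = 50·(216 − j12.5)/(50 − j53.9)

Z_in ≈ 106 + j102 Ω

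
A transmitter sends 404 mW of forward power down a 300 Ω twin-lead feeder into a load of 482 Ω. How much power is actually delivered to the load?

P_delivered ≈ 382 mW

Γ = (482 − 300)/(482 + 300) = 0.233
|Γ|² = 0.0542
P_refl = |Γ|²·P_inc = 21.9 mW, P_del = (1 − |Γ|²)·P_inc = 382 mW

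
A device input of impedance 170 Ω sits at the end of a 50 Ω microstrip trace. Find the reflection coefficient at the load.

Γ = (Z_L − Z_0)/(Z_L + Z_0) = (170 − 50)/(170 + 50) = 120/220

Γ = 0.545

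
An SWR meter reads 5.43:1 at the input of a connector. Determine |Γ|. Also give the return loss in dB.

|Γ| ≈ 0.689; return loss ≈ 3.24 dB

|Γ| = (S − 1)/(S + 1) = (5.43 − 1)/(5.43 + 1) = 4.43/6.43
RL = −20·log₁₀|Γ| = −20·log₁₀(0.689)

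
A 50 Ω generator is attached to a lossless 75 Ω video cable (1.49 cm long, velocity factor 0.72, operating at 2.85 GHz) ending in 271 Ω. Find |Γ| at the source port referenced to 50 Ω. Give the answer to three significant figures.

|Γ| ≈ 0.469

λ = v/f = 0.72·c / 2.85 GHz = 0.0758 m
βl = 2π·l/λ = 2π × 0.197 = 70.8°
tan(βl) = 2.87
Z_in = Z_0·(Z_L + jZ_0·tanβl)/(Z_0 + jZ_L·tanβl) = 23.1 − j23.9 Ω
Γ_s = (Z_in − Z_s)/(Z_in + Z_s) = (-26.9 − j23.9)/(73.1 − j23.9), |Γ_s| = 0.469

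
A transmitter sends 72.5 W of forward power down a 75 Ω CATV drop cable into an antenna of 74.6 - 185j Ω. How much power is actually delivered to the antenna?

P_delivered ≈ 28.7 W

|Γ| = |(-0.4 − j185)/(149.6 − j185)| = 0.778
|Γ|² = 0.605
P_refl = |Γ|²·P_inc = 43.8 W, P_del = (1 − |Γ|²)·P_inc = 28.7 W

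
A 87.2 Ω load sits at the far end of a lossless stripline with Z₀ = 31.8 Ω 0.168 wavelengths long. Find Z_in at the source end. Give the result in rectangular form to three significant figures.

βl = 2π × 0.168 = 60.5°
tan(βl) = tan(60.5°) = 1.77
Z_in = Z_0·(Z_L + jZ_0·tanβl)/(Z_0 + jZ_L·tanβl)
     = 31.8·(87.2 + j56.2)/(31.8 + j154)

Z_in ≈ 14.7 − j15 Ω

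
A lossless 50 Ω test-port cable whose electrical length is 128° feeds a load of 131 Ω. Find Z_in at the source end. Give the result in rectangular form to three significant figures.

tan(βl) = tan(128°) = -1.28
Z_in = Z_0·(Z_L + jZ_0·tanβl)/(Z_0 + jZ_L·tanβl)
     = 50·(131 − j64)/(50 − j168)

Z_in ≈ 28.2 + j30.6 Ω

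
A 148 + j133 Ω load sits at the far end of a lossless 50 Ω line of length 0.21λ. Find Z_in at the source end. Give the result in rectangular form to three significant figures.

βl = 2π × 0.21 = 75.6°
tan(βl) = tan(75.6°) = 3.89
Z_in = Z_0·(Z_L + jZ_0·tanβl)/(Z_0 + jZ_L·tanβl)
     = 50·(148 + j328)/(-468 + j576)

Z_in ≈ 10.9 − j21.6 Ω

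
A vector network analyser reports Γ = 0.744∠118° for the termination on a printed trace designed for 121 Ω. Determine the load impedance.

Z_L = Z_0·(1 + Γ)/(1 − Γ) = 121·(0.651 + j0.657)/(1.35 − j0.657)

Z_L ≈ 24 + j70.6 Ω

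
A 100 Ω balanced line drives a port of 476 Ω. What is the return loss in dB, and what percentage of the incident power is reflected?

Γ = (476 − 100)/(476 + 100) = 0.653
RL = −20·log₁₀(0.653) = 3.7 dB
P_refl/P_inc = |Γ|² = 0.426

RL ≈ 3.7 dB; 42.6% of incident power reflected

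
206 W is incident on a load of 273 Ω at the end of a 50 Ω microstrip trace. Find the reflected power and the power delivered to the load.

Γ = (273 − 50)/(273 + 50) = 0.69
|Γ|² = 0.477
P_refl = |Γ|²·P_inc = 98.2 W, P_del = (1 − |Γ|²)·P_inc = 108 W

P_reflected ≈ 98.2 W; P_delivered ≈ 108 W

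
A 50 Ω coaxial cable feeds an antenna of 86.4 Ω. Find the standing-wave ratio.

VSWR ≈ 1.73

Γ = (86.4 − 50)/(86.4 + 50) = 0.267
VSWR = (1 + 0.267)/(1 − 0.267)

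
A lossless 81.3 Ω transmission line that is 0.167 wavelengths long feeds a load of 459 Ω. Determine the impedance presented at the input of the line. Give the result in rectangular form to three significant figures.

βl = 2π × 0.167 = 60.1°
tan(βl) = tan(60.1°) = 1.74
Z_in = Z_0·(Z_L + jZ_0·tanβl)/(Z_0 + jZ_L·tanβl)
     = 81.3·(459 + j141)/(81.3 + j799)

Z_in ≈ 19 − j44.8 Ω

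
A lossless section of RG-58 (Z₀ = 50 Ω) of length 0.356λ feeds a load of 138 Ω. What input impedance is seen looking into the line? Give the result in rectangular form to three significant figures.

Z_in ≈ 27.1 + j31.6 Ω

βl = 2π × 0.356 = 128°
tan(βl) = tan(128°) = -1.27
Z_in = Z_0·(Z_L + jZ_0·tanβl)/(Z_0 + jZ_L·tanβl)
     = 50·(138 − j63.6)/(50 − j176)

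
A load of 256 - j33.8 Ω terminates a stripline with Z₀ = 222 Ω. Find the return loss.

RL ≈ 20 dB

Γ = (34 − j33.8)/(478 − j33.8), |Γ| = 0.1
RL = −20·log₁₀|Γ| = −20·log₁₀(0.1)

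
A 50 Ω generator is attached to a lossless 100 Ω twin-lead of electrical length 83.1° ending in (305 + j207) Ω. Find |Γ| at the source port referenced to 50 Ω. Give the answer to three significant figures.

tan(βl) = 8.26
Z_in = Z_0·(Z_L + jZ_0·tanβl)/(Z_0 + jZ_L·tanβl) = 23.6 − j27.2 Ω
Γ_s = (Z_in − Z_s)/(Z_in + Z_s) = (-26.4 − j27.2)/(73.6 − j27.2), |Γ_s| = 0.483

|Γ| ≈ 0.483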